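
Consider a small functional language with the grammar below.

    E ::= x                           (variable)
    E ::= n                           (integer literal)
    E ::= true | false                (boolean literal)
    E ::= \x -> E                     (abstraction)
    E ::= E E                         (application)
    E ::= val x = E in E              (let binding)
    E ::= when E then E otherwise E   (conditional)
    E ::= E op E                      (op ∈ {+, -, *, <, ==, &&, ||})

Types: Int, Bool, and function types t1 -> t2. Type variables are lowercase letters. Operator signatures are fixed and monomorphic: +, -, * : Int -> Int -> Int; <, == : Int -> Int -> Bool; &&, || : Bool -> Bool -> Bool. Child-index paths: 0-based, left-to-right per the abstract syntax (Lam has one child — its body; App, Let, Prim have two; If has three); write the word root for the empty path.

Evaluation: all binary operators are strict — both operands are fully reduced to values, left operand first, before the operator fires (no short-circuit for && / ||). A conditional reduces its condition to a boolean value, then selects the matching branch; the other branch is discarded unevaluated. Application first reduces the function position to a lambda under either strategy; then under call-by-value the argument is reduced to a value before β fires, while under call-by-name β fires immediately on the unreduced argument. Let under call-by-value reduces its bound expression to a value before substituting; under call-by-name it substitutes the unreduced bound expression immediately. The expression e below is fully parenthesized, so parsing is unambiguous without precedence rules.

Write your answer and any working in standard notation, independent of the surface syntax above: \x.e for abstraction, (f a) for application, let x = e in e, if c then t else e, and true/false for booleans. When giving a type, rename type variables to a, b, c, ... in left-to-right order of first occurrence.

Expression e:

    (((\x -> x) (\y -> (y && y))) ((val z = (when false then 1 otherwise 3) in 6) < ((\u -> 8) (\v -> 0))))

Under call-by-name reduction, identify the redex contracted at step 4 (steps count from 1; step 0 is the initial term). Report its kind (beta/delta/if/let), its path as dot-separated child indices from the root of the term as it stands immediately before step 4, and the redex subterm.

Derivation:
step 0: (((\x.x) (\y.(y && y))) ((let z = (if false then 1 else 3) in 6) < ((\u.8) (\v.0))))
step 1: [beta@0] ((\y.(y && y)) ((let z = (if false then 1 else 3) in 6) < ((\u.8) (\v.0))))
step 2: [beta@root] (((let z = (if false then 1 else 3) in 6) < ((\u.8) (\v.0))) && ((let z = (if false then 1 else 3) in 6) < ((\u.8) (\v.0))))
step 3: [let@0.0] ((6 < ((\u.8) (\v.0))) && ((let z = (if false then 1 else 3) in 6) < ((\u.8) (\v.0))))
step 4: [beta@0.1] ((6 < 8) && ((let z = (if false then 1 else 3) in 6) < ((\u.8) (\v.0))))

Answer: beta at 0.1 : ((\u.8) (\v.0))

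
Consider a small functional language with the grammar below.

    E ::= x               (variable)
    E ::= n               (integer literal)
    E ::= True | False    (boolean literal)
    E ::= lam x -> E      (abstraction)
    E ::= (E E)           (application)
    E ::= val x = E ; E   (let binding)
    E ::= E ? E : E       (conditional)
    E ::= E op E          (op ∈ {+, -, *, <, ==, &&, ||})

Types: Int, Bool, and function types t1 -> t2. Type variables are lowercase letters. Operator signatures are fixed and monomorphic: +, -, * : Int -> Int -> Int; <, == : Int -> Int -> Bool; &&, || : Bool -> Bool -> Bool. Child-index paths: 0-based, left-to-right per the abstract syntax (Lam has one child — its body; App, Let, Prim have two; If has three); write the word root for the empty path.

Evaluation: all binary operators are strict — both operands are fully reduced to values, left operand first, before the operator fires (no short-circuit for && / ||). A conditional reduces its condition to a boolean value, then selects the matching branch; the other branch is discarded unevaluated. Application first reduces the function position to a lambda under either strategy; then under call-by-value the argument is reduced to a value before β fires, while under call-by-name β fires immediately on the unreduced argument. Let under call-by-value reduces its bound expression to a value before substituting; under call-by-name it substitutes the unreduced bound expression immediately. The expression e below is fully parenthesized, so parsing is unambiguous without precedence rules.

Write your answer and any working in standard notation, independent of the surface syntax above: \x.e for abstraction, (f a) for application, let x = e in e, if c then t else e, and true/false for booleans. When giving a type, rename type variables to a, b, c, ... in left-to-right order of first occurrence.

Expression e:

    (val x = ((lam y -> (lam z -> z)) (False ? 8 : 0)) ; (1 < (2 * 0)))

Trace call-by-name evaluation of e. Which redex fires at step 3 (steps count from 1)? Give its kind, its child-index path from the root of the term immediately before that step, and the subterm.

Answer: delta at root : (1 < 0)

Working:
step 0: (let x = ((\y.(\z.z)) (if false then 8 else 0)) in (1 < (2 * 0)))
step 1: [let@root] (1 < (2 * 0))
step 2: [delta@1] (1 < 0)
step 3: [delta@root] false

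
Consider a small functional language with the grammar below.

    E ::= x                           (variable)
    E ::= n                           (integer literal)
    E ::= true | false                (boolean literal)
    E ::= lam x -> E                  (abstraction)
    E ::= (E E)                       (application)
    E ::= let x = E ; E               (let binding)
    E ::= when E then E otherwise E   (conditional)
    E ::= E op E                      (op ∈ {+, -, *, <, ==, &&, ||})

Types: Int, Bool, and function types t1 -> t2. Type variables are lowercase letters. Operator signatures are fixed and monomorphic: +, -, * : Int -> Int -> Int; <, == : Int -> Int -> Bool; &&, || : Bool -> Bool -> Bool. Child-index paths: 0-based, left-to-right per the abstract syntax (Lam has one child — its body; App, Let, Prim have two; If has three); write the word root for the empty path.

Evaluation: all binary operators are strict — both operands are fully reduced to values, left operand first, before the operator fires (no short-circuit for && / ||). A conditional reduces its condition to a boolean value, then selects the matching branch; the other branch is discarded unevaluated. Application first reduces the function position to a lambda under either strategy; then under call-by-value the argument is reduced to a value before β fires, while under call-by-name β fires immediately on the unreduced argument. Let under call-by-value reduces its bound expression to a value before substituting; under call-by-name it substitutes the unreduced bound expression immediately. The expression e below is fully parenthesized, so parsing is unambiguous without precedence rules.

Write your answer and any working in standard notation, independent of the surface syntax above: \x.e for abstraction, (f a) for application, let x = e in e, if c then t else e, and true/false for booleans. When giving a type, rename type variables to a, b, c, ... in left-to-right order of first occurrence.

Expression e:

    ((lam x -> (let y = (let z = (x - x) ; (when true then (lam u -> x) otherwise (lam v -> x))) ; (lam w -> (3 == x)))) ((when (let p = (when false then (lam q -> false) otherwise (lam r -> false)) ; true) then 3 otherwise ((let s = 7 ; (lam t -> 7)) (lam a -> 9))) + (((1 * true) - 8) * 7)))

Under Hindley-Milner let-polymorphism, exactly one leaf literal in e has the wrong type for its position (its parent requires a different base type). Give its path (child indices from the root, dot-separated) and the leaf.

Trace:
x : a
  unify a ~ Int
x : Int
  unify Int ~ Int
let z : Int
  unify Bool ~ Bool
x : Int
\u._ : b -> Int
x : Int
\v._ : c -> Int
  unify b -> Int ~ c -> Int
  unify b ~ c
  unify Int ~ Int
let y : forall. c -> Int
  unify Int ~ Int
x : Int
  unify Int ~ Int
\w._ : d -> Bool
\x._ : Int -> d -> Bool
  unify Bool ~ Bool
\q._ : e -> Bool
\r._ : f -> Bool
  unify e -> Bool ~ f -> Bool
  unify e ~ f
  unify Bool ~ Bool
let p : forall. f -> Bool
  unify Bool ~ Bool
let s : Int
\t._ : g -> Int
\a._ : h -> Int
  unify g -> Int ~ (h -> Int) -> i
  unify g ~ h -> Int
  unify Int ~ i
_ _ : Int
  unify Int ~ Int
  unify Int ~ Int
  unify Int ~ Int
  unify Bool ~ Int
  FAIL: mismatch Bool ~ Int

Answer: 1.1.0.0.1 : true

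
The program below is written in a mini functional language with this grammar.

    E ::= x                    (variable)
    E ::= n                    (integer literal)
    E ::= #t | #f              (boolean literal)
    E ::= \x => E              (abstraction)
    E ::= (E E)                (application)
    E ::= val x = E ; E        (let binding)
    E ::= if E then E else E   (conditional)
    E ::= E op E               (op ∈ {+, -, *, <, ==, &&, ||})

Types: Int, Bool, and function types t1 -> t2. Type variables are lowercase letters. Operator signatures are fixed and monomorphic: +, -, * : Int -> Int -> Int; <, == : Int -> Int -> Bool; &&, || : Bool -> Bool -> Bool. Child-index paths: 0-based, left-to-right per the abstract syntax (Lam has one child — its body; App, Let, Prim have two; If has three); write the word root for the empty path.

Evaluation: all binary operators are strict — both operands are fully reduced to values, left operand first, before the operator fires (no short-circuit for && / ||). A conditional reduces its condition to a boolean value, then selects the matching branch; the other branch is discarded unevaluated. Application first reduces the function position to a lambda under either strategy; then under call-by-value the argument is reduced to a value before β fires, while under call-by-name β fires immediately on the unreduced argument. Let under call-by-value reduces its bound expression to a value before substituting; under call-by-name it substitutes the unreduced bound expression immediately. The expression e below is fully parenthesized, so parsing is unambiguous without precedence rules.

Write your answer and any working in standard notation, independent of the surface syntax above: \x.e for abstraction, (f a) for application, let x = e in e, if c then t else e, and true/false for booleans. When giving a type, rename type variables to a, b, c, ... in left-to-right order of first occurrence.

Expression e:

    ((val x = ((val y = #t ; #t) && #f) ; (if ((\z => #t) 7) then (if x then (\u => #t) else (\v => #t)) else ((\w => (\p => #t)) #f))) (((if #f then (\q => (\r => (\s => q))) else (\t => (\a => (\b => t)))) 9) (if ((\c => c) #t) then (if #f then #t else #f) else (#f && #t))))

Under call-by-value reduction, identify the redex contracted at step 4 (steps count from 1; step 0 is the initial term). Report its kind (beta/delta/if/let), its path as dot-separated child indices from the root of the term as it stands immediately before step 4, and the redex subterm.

Answer: beta at 0.0 : ((\z.true) 7)

Working:
step 0: ((let x = ((let y = true in true) && false) in (if ((\z.true) 7) then (if x then (\u.true) else (\v.true)) else ((\w.(\p.true)) false))) (((if false then (\q.(\r.(\s.q))) else (\t.(\a.(\b.t)))) 9) (if ((\c.c) true) then (if false then true else false) else (false && true))))
step 1: [let@0.0.0] ((let x = (true && false) in (if ((\z.true) 7) then (if x then (\u.true) else (\v.true)) else ((\w.(\p.true)) false))) (((if false then (\q.(\r.(\s.q))) else (\t.(\a.(\b.t)))) 9) (if ((\c.c) true) then (if false then true else false) else (false && true))))
step 2: [delta@0.0] ((let x = false in (if ((\z.true) 7) then (if x then (\u.true) else (\v.true)) else ((\w.(\p.true)) false))) (((if false then (\q.(\r.(\s.q))) else (\t.(\a.(\b.t)))) 9) (if ((\c.c) true) then (if false then true else false) else (false && true))))
step 3: [let@0] ((if ((\z.true) 7) then (if false then (\u.true) else (\v.true)) else ((\w.(\p.true)) false)) (((if false then (\q.(\r.(\s.q))) else (\t.(\a.(\b.t)))) 9) (if ((\c.c) true) then (if false then true else false) else (false && true))))
step 4: [beta@0.0] ((if true then (if false then (\u.true) else (\v.true)) else ((\w.(\p.true)) false)) (((if false then (\q.(\r.(\s.q))) else (\t.(\a.(\b.t)))) 9) (if ((\c.c) true) then (if false then true else false) else (false && true))))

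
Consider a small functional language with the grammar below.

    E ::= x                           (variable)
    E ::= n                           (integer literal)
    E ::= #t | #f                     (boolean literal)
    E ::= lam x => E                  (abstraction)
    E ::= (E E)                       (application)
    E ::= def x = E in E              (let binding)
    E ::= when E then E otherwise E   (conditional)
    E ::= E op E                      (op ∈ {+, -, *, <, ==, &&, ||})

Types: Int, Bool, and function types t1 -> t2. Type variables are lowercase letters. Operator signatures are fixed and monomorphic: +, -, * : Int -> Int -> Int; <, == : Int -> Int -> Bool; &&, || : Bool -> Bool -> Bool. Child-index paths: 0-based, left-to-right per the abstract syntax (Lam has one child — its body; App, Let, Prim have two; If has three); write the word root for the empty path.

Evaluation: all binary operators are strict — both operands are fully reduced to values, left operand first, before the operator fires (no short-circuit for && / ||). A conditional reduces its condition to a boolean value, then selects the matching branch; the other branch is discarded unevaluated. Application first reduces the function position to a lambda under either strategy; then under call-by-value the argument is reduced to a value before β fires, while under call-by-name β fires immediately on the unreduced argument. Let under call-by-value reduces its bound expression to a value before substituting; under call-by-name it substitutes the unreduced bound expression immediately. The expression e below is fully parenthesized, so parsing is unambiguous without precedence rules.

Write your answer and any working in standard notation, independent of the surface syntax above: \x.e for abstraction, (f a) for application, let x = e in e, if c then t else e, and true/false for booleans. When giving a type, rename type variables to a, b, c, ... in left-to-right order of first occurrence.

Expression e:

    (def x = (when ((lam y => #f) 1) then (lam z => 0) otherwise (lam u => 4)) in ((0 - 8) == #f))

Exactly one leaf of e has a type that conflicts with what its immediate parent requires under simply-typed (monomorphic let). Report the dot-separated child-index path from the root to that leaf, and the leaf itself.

Working:
\y._ : a -> Bool
  unify a -> Bool ~ Int -> b
  unify a ~ Int
  unify Bool ~ b
_ _ : Bool
  unify Bool ~ Bool
\z._ : c -> Int
\u._ : d -> Int
  unify c -> Int ~ d -> Int
  unify c ~ d
  unify Int ~ Int
let x : d -> Int
  unify Int ~ Int
  unify Int ~ Int
  unify Int ~ Int
  unify Bool ~ Int
  FAIL: mismatch Bool ~ Int

Answer: 1.1 : false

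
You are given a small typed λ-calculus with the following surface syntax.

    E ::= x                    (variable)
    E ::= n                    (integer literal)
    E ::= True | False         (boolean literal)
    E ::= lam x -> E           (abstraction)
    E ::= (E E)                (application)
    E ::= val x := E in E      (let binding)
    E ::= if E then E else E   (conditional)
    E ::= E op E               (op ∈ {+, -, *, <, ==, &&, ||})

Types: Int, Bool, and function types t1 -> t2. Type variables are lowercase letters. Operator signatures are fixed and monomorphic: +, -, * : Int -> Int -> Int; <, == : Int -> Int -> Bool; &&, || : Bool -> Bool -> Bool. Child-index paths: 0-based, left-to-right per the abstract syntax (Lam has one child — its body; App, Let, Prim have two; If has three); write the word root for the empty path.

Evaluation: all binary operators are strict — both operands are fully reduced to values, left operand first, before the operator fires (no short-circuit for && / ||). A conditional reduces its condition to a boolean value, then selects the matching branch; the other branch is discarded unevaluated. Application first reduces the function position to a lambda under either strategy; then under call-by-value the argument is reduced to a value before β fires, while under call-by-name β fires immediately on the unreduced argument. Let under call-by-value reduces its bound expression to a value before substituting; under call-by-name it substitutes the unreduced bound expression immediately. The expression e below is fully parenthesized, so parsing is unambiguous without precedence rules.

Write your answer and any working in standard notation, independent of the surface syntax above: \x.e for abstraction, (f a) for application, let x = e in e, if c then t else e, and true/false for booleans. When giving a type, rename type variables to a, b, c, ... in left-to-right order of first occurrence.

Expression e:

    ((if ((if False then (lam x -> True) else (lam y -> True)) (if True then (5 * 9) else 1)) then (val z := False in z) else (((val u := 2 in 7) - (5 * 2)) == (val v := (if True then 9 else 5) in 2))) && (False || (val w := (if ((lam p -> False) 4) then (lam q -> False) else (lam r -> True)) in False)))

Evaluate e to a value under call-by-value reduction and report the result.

Working:
step 0: ((if ((if false then (\x.true) else (\y.true)) (if true then (5 * 9) else 1)) then (let z = false in z) else (((let u = 2 in 7) - (5 * 2)) == (let v = (if true then 9 else 5) in 2))) && (false || (let w = (if ((\p.false) 4) then (\q.false) else (\r.true)) in false)))
step 1: [if@0.0.0] ((if ((\y.true) (if true then (5 * 9) else 1)) then (let z = false in z) else (((let u = 2 in 7) - (5 * 2)) == (let v = (if true then 9 else 5) in 2))) && (false || (let w = (if ((\p.false) 4) then (\q.false) else (\r.true)) in false)))
step 2: [if@0.0.1] ((if ((\y.true) (5 * 9)) then (let z = false in z) else (((let u = 2 in 7) - (5 * 2)) == (let v = (if true then 9 else 5) in 2))) && (false || (let w = (if ((\p.false) 4) then (\q.false) else (\r.true)) in false)))
step 3: [delta@0.0.1] ((if ((\y.true) 45) then (let z = false in z) else (((let u = 2 in 7) - (5 * 2)) == (let v = (if true then 9 else 5) in 2))) && (false || (let w = (if ((\p.false) 4) then (\q.false) else (\r.true)) in false)))
step 4: [beta@0.0] ((if true then (let z = false in z) else (((let u = 2 in 7) - (5 * 2)) == (let v = (if true then 9 else 5) in 2))) && (false || (let w = (if ((\p.false) 4) then (\q.false) else (\r.true)) in false)))
step 5: [if@0] ((let z = false in z) && (false || (let w = (if ((\p.false) 4) then (\q.false) else (\r.true)) in false)))
step 6: [let@0] (false && (false || (let w = (if ((\p.false) 4) then (\q.false) else (\r.true)) in false)))
step 7: [beta@1.1.0.0] (false && (false || (let w = (if false then (\q.false) else (\r.true)) in false)))
step 8: [if@1.1.0] (false && (false || (let w = (\r.true) in false)))
step 9: [let@1.1] (false && (false || false))
step 10: [delta@1] (false && false)
step 11: [delta@root] false

Answer: false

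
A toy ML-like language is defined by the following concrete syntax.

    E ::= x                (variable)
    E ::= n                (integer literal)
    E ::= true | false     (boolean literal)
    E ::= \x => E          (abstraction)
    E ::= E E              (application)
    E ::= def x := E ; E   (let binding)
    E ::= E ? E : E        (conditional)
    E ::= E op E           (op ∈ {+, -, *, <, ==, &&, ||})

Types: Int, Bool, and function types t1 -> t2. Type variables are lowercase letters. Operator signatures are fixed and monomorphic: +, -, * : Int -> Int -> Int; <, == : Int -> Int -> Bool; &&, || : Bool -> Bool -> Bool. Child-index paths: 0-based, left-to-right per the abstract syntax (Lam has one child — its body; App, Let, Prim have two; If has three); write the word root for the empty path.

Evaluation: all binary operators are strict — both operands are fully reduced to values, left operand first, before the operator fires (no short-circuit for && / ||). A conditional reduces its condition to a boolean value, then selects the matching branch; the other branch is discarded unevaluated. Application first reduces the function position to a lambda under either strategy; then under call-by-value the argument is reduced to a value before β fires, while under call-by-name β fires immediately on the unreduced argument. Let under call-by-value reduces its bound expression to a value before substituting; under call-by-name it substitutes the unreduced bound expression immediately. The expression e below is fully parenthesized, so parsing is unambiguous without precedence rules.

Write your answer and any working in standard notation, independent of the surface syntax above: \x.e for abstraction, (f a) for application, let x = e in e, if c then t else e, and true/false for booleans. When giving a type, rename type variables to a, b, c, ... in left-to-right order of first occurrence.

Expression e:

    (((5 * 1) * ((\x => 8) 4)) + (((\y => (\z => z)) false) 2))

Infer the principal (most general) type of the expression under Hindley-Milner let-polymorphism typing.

Trace:
  unify Int ~ Int
  unify Int ~ Int
  unify Int ~ Int
\x._ : a -> Int
  unify a -> Int ~ Int -> b
  unify a ~ Int
  unify Int ~ b
_ _ : Int
  unify Int ~ Int
  unify Int ~ Int
z : d
\z._ : d -> d
\y._ : c -> d -> d
  unify c -> d -> d ~ Bool -> e
  unify c ~ Bool
  unify d -> d ~ e
_ _ : d -> d
  unify d -> d ~ Int -> f
  unify d ~ Int
  unify Int ~ f
_ _ : Int
  unify Int ~ Int

Answer: Int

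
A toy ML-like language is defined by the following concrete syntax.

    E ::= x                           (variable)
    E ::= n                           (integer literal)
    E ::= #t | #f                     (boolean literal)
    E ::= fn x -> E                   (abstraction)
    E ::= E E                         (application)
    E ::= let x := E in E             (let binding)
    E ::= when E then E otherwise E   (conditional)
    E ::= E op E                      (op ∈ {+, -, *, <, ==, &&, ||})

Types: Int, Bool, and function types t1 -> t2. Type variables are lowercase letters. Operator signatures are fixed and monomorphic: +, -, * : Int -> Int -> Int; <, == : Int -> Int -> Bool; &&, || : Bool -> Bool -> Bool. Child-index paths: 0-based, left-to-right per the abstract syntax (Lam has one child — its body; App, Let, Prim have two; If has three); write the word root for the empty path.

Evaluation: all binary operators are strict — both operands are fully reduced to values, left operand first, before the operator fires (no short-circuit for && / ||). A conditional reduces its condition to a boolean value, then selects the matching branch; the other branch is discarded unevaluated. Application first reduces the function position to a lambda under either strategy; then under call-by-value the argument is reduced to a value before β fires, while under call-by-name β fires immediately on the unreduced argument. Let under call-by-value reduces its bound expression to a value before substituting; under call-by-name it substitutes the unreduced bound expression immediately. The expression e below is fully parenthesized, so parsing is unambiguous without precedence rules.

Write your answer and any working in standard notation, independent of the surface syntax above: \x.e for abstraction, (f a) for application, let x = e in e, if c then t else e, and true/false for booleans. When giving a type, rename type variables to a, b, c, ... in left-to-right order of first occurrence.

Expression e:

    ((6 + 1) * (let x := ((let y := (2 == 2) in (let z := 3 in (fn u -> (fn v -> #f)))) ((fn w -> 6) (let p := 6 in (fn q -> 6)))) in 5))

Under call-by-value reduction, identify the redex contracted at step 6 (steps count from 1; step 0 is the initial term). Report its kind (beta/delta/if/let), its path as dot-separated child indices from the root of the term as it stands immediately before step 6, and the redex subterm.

Working:
step 0: ((6 + 1) * (let x = ((let y = (2 == 2) in (let z = 3 in (\u.(\v.false)))) ((\w.6) (let p = 6 in (\q.6)))) in 5))
step 1: [delta@0] (7 * (let x = ((let y = (2 == 2) in (let z = 3 in (\u.(\v.false)))) ((\w.6) (let p = 6 in (\q.6)))) in 5))
step 2: [delta@1.0.0.0] (7 * (let x = ((let y = true in (let z = 3 in (\u.(\v.false)))) ((\w.6) (let p = 6 in (\q.6)))) in 5))
step 3: [let@1.0.0] (7 * (let x = ((let z = 3 in (\u.(\v.false))) ((\w.6) (let p = 6 in (\q.6)))) in 5))
step 4: [let@1.0.0] (7 * (let x = ((\u.(\v.false)) ((\w.6) (let p = 6 in (\q.6)))) in 5))
step 5: [let@1.0.1.1] (7 * (let x = ((\u.(\v.false)) ((\w.6) (\q.6))) in 5))
step 6: [beta@1.0.1] (7 * (let x = ((\u.(\v.false)) 6) in 5))

Answer: beta at 1.0.1 : ((\w.6) (\q.6))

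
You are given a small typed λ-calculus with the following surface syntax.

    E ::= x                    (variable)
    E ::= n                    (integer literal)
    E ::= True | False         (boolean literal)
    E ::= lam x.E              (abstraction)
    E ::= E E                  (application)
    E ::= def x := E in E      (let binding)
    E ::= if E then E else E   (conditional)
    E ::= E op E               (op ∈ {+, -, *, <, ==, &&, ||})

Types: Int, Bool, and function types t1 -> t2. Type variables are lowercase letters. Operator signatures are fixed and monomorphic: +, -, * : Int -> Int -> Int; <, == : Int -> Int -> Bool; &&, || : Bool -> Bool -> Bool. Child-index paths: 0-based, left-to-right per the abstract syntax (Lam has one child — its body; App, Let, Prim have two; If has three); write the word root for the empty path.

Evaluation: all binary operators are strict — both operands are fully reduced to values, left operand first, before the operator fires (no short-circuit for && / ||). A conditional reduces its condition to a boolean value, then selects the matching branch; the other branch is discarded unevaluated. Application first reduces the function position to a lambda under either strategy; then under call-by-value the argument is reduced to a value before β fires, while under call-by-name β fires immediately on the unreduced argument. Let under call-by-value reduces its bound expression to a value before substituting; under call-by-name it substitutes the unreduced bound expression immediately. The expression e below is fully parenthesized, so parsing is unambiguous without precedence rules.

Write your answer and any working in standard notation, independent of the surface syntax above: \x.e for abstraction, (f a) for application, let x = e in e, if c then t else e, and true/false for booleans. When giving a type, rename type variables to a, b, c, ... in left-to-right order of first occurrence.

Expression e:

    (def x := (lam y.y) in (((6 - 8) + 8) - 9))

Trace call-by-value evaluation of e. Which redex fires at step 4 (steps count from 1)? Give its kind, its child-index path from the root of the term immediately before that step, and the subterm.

Answer: delta at root : (6 - 9)

Derivation:
step 0: (let x = (\y.y) in (((6 - 8) + 8) - 9))
step 1: [let@root] (((6 - 8) + 8) - 9)
step 2: [delta@0.0] ((-2 + 8) - 9)
step 3: [delta@0] (6 - 9)
step 4: [delta@root] -3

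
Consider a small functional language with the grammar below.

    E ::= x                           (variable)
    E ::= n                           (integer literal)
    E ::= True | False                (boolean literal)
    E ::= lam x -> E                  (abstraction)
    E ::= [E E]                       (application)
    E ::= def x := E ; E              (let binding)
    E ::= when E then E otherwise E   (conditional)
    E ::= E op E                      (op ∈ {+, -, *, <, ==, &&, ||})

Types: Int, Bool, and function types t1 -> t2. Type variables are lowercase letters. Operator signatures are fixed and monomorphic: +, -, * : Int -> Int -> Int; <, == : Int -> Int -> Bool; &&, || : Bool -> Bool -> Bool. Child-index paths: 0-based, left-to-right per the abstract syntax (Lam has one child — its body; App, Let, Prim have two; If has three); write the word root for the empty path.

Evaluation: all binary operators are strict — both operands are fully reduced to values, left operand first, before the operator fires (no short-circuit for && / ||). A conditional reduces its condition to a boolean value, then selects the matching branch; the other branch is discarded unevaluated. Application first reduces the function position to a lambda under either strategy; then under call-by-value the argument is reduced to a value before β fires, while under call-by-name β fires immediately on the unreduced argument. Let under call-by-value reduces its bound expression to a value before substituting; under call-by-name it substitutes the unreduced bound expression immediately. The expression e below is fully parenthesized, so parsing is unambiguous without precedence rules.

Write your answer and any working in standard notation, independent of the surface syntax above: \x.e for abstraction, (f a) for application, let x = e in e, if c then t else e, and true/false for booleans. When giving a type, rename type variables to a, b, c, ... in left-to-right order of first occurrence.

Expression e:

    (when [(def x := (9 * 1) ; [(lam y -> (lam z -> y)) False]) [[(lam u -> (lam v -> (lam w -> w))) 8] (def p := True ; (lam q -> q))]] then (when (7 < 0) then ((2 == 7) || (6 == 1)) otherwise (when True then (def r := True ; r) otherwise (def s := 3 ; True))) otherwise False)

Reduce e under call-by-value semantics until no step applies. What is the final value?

Working:
step 0: (if ((let x = (9 * 1) in ((\y.(\z.y)) false)) (((\u.(\v.(\w.w))) 8) (let p = true in (\q.q)))) then (if (7 < 0) then ((2 == 7) || (6 == 1)) else (if true then (let r = true in r) else (let s = 3 in true))) else false)
step 1: [delta@0.0.0] (if ((let x = 9 in ((\y.(\z.y)) false)) (((\u.(\v.(\w.w))) 8) (let p = true in (\q.q)))) then (if (7 < 0) then ((2 == 7) || (6 == 1)) else (if true then (let r = true in r) else (let s = 3 in true))) else false)
step 2: [let@0.0] (if (((\y.(\z.y)) false) (((\u.(\v.(\w.w))) 8) (let p = true in (\q.q)))) then (if (7 < 0) then ((2 == 7) || (6 == 1)) else (if true then (let r = true in r) else (let s = 3 in true))) else false)
step 3: [beta@0.0] (if ((\z.false) (((\u.(\v.(\w.w))) 8) (let p = true in (\q.q)))) then (if (7 < 0) then ((2 == 7) || (6 == 1)) else (if true then (let r = true in r) else (let s = 3 in true))) else false)
step 4: [beta@0.1.0] (if ((\z.false) ((\v.(\w.w)) (let p = true in (\q.q)))) then (if (7 < 0) then ((2 == 7) || (6 == 1)) else (if true then (let r = true in r) else (let s = 3 in true))) else false)
step 5: [let@0.1.1] (if ((\z.false) ((\v.(\w.w)) (\q.q))) then (if (7 < 0) then ((2 == 7) || (6 == 1)) else (if true then (let r = true in r) else (let s = 3 in true))) else false)
step 6: [beta@0.1] (if ((\z.false) (\w.w)) then (if (7 < 0) then ((2 == 7) || (6 == 1)) else (if true then (let r = true in r) else (let s = 3 in true))) else false)
step 7: [beta@0] (if false then (if (7 < 0) then ((2 == 7) || (6 == 1)) else (if true then (let r = true in r) else (let s = 3 in true))) else false)
step 8: [if@root] false

Answer: false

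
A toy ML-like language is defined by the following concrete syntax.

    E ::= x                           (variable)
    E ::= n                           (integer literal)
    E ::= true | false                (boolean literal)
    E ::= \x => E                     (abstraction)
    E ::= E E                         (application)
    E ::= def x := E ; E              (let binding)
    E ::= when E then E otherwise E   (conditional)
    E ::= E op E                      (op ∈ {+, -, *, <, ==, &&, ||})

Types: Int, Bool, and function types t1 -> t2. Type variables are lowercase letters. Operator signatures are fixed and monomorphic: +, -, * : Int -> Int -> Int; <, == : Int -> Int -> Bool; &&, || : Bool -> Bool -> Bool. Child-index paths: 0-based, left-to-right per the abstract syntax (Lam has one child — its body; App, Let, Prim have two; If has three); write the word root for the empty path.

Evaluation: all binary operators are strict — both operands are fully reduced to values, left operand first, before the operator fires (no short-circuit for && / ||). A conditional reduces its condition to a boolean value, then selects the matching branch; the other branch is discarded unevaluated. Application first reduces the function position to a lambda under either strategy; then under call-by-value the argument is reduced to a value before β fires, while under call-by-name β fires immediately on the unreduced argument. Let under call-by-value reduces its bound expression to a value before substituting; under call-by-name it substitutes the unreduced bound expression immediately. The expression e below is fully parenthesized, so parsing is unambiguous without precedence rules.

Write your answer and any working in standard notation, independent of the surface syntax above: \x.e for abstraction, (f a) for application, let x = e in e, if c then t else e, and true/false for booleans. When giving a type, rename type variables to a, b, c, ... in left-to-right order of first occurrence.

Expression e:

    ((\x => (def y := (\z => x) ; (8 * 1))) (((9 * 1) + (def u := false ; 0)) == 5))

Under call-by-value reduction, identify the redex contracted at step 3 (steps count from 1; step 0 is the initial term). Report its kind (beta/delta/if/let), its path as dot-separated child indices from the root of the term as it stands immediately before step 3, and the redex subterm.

Answer: delta at 1.0 : (9 + 0)

Working:
step 0: ((\x.(let y = (\z.x) in (8 * 1))) (((9 * 1) + (let u = false in 0)) == 5))
step 1: [delta@1.0.0] ((\x.(let y = (\z.x) in (8 * 1))) ((9 + (let u = false in 0)) == 5))
step 2: [let@1.0.1] ((\x.(let y = (\z.x) in (8 * 1))) ((9 + 0) == 5))
step 3: [delta@1.0] ((\x.(let y = (\z.x) in (8 * 1))) (9 == 5))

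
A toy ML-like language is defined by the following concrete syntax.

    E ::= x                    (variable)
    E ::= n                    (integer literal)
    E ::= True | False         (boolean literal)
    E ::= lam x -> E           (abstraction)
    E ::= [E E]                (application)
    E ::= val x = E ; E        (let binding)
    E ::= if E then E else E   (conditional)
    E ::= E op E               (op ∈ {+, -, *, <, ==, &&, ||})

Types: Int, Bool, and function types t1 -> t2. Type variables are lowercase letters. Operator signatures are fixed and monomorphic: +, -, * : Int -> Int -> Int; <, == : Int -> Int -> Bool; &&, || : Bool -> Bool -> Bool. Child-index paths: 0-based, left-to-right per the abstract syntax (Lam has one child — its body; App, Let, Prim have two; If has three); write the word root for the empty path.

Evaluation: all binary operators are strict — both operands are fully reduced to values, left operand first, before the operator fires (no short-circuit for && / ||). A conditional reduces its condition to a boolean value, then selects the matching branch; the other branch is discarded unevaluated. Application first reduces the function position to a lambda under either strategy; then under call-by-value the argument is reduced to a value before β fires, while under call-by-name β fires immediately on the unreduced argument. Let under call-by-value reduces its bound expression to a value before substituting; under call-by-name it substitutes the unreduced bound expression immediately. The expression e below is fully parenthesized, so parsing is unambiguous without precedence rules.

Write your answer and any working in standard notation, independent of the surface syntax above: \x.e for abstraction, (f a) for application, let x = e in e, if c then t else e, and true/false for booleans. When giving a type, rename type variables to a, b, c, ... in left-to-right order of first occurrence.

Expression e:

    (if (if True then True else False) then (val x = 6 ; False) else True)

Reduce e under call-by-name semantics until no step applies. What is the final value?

Answer: false

Derivation:
step 0: (if (if true then true else false) then (let x = 6 in false) else true)
step 1: [if@0] (if true then (let x = 6 in false) else true)
step 2: [if@root] (let x = 6 in false)
step 3: [let@root] false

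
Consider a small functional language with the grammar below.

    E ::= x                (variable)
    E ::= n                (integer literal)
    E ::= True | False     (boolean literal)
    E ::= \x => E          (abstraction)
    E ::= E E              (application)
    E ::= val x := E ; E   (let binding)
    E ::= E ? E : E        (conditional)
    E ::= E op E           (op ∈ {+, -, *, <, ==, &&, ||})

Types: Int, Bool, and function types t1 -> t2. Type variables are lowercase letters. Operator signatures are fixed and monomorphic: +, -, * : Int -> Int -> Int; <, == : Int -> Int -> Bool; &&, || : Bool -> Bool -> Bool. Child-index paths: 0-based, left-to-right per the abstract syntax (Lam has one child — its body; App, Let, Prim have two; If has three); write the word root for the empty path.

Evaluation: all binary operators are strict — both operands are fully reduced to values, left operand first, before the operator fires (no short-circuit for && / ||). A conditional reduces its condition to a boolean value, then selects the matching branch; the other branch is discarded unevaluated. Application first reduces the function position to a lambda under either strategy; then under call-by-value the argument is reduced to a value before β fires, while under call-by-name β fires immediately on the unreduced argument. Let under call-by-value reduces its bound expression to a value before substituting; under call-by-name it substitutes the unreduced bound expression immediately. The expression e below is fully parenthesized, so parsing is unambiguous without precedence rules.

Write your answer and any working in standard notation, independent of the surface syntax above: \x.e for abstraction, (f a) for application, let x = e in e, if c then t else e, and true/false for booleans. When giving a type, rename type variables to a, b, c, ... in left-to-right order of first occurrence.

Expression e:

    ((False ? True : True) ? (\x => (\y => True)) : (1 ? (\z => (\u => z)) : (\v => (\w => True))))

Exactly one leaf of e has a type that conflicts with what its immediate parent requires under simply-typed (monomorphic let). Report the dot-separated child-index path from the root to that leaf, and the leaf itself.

Answer: 2.0 : 1

Working:
  unify Bool ~ Bool
  unify Bool ~ Bool
  unify Bool ~ Bool
\y._ : b -> Bool
\x._ : a -> b -> Bool
  unify Int ~ Bool
  FAIL: mismatch Int ~ Bool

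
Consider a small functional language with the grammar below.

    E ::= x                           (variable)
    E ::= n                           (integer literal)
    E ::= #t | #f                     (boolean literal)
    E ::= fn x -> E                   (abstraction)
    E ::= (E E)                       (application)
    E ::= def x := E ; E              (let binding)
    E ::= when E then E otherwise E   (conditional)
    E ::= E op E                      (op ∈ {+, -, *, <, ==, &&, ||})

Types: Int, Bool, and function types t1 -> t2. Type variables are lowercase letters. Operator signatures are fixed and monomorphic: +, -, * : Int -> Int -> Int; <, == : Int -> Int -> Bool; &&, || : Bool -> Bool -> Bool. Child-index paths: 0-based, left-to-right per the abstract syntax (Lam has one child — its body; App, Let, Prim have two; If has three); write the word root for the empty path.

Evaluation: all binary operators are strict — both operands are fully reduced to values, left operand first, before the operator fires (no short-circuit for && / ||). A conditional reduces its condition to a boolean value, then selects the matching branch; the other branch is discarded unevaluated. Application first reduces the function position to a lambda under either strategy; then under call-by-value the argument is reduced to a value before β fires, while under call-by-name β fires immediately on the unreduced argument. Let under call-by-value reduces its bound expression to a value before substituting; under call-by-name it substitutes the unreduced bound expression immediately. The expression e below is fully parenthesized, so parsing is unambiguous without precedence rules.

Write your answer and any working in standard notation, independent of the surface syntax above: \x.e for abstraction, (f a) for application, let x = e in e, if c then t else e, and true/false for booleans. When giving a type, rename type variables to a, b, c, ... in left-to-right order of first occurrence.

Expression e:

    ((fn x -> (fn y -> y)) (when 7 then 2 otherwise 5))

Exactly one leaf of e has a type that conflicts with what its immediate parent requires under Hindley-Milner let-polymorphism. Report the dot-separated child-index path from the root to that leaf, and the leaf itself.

Trace:
y : b
\y._ : b -> b
\x._ : a -> b -> b
  unify Int ~ Bool
  FAIL: mismatch Int ~ Bool

Answer: 1.0 : 7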